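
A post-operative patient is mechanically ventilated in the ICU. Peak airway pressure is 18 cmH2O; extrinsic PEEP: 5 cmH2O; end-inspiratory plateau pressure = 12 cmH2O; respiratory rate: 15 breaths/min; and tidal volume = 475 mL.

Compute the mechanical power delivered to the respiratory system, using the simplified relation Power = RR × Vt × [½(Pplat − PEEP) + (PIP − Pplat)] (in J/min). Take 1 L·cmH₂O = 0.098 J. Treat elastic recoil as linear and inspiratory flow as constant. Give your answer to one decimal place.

Per-breath work = Vt × [½(Pplat−PEEP) + (PIP−Pplat)] = 0.475 × [0.5×7.0 + 6.0] = 0.475 × 9.5 = 4.513 L·cmH2O.
Power = 15 × 4.513 = 67.695 L·cmH2O/min.
× 0.098 J/(L·cmH2O) → 6.634 J/min.

6.6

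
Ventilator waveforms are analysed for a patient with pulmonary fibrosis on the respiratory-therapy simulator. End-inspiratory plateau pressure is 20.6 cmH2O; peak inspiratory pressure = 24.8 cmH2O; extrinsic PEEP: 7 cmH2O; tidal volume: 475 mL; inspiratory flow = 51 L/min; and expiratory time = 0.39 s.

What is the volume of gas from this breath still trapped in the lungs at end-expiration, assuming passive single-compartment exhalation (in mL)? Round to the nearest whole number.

Flow: 51 L/min ÷ 60 = 0.85 L/s.
R = (PIP − Pplat)/V̇ = (24.8 − 20.6) / 0.85 = 4.2/0.85 = 4.941 cmH2O·s/L.
C = Vt/(Pplat − PEEP) = 475.0 / (20.6 − 7) = 475.0/13.6 = 34.926 mL/cmH2O.
τ = R × C = 4.941 × 0.03493 L/cmH2O = 0.1726 s.
Fraction remaining = e^(−Te/τ) = e^(−0.39/0.1726) = 0.1044.
Trapped volume = 475.0 × 0.1044 = 49.59 mL.

50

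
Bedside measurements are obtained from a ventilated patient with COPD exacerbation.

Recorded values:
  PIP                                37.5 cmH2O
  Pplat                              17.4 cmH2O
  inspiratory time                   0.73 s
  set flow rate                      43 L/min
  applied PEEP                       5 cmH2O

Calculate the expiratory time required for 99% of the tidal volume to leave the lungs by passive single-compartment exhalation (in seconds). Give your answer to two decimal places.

Flow: 43 L/min ÷ 60 = 0.7167 L/s.
Vt = flow × Ti = 0.7167 L/s × 0.73 s × 1000 mL/L = 523.19 mL.
R = (PIP − Pplat)/V̇ = (37.5 − 17.4) / 0.7167 = 20.1/0.7167 = 28.045 cmH2O·s/L.
C = Vt/(Pplat − PEEP) = 523.19 / (17.4 − 5) = 523.19/12.4 = 42.193 mL/cmH2O.
τ = R × C = 28.045 × 0.04219 L/cmH2O = 1.183 s.
t = −τ·ln(1 − 0.99) = −1.183·ln(0.01) = 5.448 s.

5.45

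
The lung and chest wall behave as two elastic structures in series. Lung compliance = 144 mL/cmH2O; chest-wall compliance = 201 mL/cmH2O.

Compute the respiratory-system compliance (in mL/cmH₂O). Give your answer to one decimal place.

Lung and chest wall are elastances in series: 1/Crs = 1/CL + 1/Ccw.
1/Crs = 1/144 + 1/201 = 0.01192.
Crs = 83.893 mL/cmH2O.

83.9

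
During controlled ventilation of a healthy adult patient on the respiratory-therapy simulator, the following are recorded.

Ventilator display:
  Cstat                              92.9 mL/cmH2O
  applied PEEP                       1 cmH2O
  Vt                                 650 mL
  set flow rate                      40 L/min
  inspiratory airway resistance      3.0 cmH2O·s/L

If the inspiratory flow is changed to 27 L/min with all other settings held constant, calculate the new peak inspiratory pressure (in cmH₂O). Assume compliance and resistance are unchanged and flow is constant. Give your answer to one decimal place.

Flow: 40 L/min ÷ 60 = 0.6667 L/s.
New flow: 27 L/min ÷ 60 = 0.45 L/s.
PIP = Vt/C + R·V̇ + PEEP (constant-flow equation of motion).
Only the resistive term changes: ΔPIP = R × ΔV̇ = 3.0 × (0.45 − 0.6667) = 3.0 × -0.2167 = -0.6501 cmH2O.
Original PIP = 650/92.9 + 3.0×0.6667 + 1 = 9.997 cmH2O; new PIP = 9.997 + (-0.6501) = 9.347 cmH2O.

9.3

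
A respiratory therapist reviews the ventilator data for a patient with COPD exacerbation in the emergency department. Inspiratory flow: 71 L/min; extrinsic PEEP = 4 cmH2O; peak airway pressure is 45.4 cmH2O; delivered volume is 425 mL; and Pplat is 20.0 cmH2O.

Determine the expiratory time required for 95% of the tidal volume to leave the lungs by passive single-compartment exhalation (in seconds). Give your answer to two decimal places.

1.71

Flow: 71 L/min ÷ 60 = 1.1833 L/s.
R = (PIP − Pplat)/V̇ = (45.4 − 20.0) / 1.1833 = 25.4/1.1833 = 21.465 cmH2O·s/L.
C = Vt/(Pplat − PEEP) = 425.0 / (20.0 − 4) = 425.0/16.0 = 26.563 mL/cmH2O.
τ = R × C = 21.465 × 0.02656 L/cmH2O = 0.5701 s.
t = −τ·ln(1 − 0.95) = −0.5701·ln(0.05) = 1.708 s.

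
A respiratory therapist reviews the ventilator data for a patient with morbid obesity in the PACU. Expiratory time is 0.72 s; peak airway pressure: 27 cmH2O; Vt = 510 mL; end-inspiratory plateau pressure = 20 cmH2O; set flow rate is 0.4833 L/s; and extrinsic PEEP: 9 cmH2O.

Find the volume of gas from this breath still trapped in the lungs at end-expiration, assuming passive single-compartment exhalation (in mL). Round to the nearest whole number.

175

R = (PIP − Pplat)/V̇ = (27 − 20) / 0.4833 = 7.0/0.4833 = 14.484 cmH2O·s/L.
C = Vt/(Pplat − PEEP) = 510.0 / (20 − 9) = 510.0/11.0 = 46.364 mL/cmH2O.
τ = R × C = 14.484 × 0.04636 L/cmH2O = 0.6715 s.
Fraction remaining = e^(−Te/τ) = e^(−0.72/0.6715) = 0.3422.
Trapped volume = 510.0 × 0.3422 = 174.52 mL.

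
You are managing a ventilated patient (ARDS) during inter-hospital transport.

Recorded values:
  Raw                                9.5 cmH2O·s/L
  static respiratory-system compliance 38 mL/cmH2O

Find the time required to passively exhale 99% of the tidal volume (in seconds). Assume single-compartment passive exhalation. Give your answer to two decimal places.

1.66

τ = R × C = 9.5 × 38 mL/cmH2O = 9.5 × 0.038 L/cmH2O = 0.361 s.
Exhaled fraction f = 1 − e^(−t/τ) → t = −τ·ln(1 − f) = −0.361·ln(0.01) = 1.662 s.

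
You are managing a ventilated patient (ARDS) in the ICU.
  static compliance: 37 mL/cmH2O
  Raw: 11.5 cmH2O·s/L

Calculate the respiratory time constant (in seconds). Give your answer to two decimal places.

0.43

τ = R × C = 11.5 × 37 mL/cmH2O = 11.5 × 0.037 L/cmH2O = 0.4255 s.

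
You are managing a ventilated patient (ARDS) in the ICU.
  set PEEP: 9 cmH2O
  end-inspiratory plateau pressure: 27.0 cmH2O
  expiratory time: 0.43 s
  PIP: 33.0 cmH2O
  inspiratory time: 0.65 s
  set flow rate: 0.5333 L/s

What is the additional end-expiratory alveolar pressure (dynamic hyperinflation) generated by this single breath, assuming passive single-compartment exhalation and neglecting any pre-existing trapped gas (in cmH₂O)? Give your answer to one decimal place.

2.5

Vt = flow × Ti = 0.5333 L/s × 0.65 s × 1000 mL/L = 346.65 mL.
R = (PIP − Pplat)/V̇ = (33.0 − 27.0) / 0.5333 = 6.0/0.5333 = 11.251 cmH2O·s/L.
C = Vt/(Pplat − PEEP) = 346.65 / (27.0 − 9) = 346.65/18.0 = 19.258 mL/cmH2O.
τ = R × C = 11.251 × 0.01926 L/cmH2O = 0.2167 s.
Fraction remaining = e^(−Te/τ) = e^(−0.43/0.2167) = 0.1375; trapped volume = 346.65 × 0.1375 = 47.664 mL.
Additional alveolar pressure from trapping ≈ V_trapped / C = 47.664 / 19.258 = 2.475 cmH2O.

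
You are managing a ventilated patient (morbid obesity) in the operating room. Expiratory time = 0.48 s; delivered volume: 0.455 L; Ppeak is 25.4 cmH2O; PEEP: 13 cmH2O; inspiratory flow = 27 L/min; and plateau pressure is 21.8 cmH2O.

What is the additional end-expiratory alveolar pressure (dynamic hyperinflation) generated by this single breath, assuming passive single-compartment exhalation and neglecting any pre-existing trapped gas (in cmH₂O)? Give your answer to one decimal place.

2.8

Flow: 27 L/min ÷ 60 = 0.45 L/s.
R = (PIP − Pplat)/V̇ = (25.4 − 21.8) / 0.45 = 3.6/0.45 = 8.0 cmH2O·s/L.
C = Vt/(Pplat − PEEP) = 455.0 / (21.8 − 13) = 455.0/8.8 = 51.705 mL/cmH2O.
τ = R × C = 8.0 × 0.05171 L/cmH2O = 0.4137 s.
Fraction remaining = e^(−Te/τ) = e^(−0.48/0.4137) = 0.3134; trapped volume = 455.0 × 0.3134 = 142.6 mL.
Additional alveolar pressure from trapping ≈ V_trapped / C = 142.6 / 51.705 = 2.758 cmH2O.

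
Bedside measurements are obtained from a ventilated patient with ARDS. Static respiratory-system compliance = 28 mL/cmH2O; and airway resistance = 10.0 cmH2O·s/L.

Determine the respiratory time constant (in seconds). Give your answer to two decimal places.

τ = R × C = 10.0 × 28 mL/cmH2O = 10.0 × 0.028 L/cmH2O = 0.28 s.

0.28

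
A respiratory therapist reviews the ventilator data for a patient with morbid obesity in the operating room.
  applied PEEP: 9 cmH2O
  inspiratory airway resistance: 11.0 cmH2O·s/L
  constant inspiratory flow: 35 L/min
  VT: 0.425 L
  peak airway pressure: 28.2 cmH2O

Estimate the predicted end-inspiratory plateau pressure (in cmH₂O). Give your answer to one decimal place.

21.8

Flow: 35 L/min ÷ 60 = 0.5833 L/s.
Pplat = PIP − Raw × flow = 28.2 − 11.0 × 0.5833 = 28.2 − 6.416 = 21.784 cmH2O.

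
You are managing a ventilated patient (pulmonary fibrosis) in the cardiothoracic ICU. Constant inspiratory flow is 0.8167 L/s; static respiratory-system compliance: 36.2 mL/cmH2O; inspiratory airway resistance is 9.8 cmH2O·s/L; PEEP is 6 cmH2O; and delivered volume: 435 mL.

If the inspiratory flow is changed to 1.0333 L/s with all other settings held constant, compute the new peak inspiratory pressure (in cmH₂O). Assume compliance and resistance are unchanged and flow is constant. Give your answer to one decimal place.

PIP = Vt/C + R·V̇ + PEEP (constant-flow equation of motion).
Only the resistive term changes: ΔPIP = R × ΔV̇ = 9.8 × (1.0333 − 0.8167) = 9.8 × 0.2166 = 2.123 cmH2O.
Original PIP = 435/36.2 + 9.8×0.8167 + 6 = 26.02 cmH2O; new PIP = 26.02 + (2.123) = 28.143 cmH2O.

28.1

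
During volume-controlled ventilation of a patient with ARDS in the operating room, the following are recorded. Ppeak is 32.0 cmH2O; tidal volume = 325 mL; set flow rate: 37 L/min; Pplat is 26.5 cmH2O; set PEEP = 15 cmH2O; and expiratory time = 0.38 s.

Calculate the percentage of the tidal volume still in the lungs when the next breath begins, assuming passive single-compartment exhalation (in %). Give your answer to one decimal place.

22.1

Flow: 37 L/min ÷ 60 = 0.6167 L/s.
R = (PIP − Pplat)/V̇ = (32.0 − 26.5) / 0.6167 = 5.5/0.6167 = 8.918 cmH2O·s/L.
C = Vt/(Pplat − PEEP) = 325.0 / (26.5 − 15) = 325.0/11.5 = 28.261 mL/cmH2O.
τ = R × C = 8.918 × 0.02826 L/cmH2O = 0.252 s.
Fraction remaining at end-expiration = e^(−Te/τ) = e^(−0.38/0.252) = 0.2214 → 22.14%.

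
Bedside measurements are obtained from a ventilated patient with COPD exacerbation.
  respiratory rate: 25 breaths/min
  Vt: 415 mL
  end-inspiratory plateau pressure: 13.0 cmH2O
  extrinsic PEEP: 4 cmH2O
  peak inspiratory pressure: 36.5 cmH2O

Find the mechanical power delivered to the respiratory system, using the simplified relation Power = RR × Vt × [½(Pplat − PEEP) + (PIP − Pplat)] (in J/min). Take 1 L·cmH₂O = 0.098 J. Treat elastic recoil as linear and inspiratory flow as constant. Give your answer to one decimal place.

28.5

Per-breath work = Vt × [½(Pplat−PEEP) + (PIP−Pplat)] = 0.415 × [0.5×9.0 + 23.5] = 0.415 × 28.0 = 11.62 L·cmH2O.
Power = 25 × 11.62 = 290.5 L·cmH2O/min.
× 0.098 J/(L·cmH2O) → 28.469 J/min.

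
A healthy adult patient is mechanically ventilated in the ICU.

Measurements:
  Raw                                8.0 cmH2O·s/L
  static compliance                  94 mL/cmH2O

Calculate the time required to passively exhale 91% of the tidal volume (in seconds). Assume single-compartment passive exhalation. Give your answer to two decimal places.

1.81

τ = R × C = 8.0 × 94 mL/cmH2O = 8.0 × 0.094 L/cmH2O = 0.752 s.
Exhaled fraction f = 1 − e^(−t/τ) → t = −τ·ln(1 − f) = −0.752·ln(0.09) = 1.811 s.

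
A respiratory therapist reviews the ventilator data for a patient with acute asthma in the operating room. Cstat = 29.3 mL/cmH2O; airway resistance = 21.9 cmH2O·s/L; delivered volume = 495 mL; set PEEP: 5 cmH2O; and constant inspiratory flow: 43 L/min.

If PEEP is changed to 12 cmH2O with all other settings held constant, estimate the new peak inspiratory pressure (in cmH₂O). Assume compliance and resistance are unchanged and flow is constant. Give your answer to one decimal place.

Flow: 43 L/min ÷ 60 = 0.7167 L/s.
PIP = Vt/C + R·V̇ + PEEP (constant-flow equation of motion).
Only the baseline term changes: ΔPIP = ΔPEEP = 12 − 5 = 7.0 cmH2O.
Original PIP = 495/29.3 + 21.9×0.7167 + 5 = 37.59 cmH2O; new PIP = 37.59 + (7.0) = 44.59 cmH2O.

44.6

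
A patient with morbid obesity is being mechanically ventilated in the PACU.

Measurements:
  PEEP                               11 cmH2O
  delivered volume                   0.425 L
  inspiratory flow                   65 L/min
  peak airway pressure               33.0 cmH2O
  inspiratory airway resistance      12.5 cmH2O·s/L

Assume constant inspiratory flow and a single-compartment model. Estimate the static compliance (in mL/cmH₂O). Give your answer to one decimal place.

50.2

Flow: 65 L/min ÷ 60 = 1.0833 L/s.
Equation of motion (constant flow): PIP = Vt/C + R·V̇ + PEEP.
Vt/C = PIP − R·V̇ − PEEP = 33.0 − 12.5×1.0833 − 11 = 33.0 − 13.541 − 11 = 8.459 cmH2O.
C = Vt / 8.459 = 425 / 8.459 = 50.242 mL/cmH2O.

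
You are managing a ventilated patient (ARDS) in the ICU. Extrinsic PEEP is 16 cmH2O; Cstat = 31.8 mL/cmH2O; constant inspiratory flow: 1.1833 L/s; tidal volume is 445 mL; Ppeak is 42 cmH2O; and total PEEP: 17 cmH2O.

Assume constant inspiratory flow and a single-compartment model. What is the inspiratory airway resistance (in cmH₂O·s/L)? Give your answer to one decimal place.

9.3

Total PEEP = 17 cmH2O (set 16 + intrinsic 1); this is the baseline alveolar pressure.
Equation of motion (constant flow): PIP = Vt/C + R·V̇ + PEEP.
R·V̇ = PIP − Vt/C − PEEP = 42 − 445/31.8 − 17 = 42 − 13.994 − 17 = 11.006 cmH2O.
R = 11.006 / 1.1833 = 9.301 cmH2O·s/L.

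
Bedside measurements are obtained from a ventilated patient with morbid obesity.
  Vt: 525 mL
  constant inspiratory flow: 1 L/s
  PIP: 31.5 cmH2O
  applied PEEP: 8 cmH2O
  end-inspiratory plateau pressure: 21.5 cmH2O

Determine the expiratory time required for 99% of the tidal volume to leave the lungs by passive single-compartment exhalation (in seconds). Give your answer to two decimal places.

R = (PIP − Pplat)/V̇ = (31.5 − 21.5) / 1 = 10.0/1 = 10.0 cmH2O·s/L.
C = Vt/(Pplat − PEEP) = 525.0 / (21.5 − 8) = 525.0/13.5 = 38.889 mL/cmH2O.
τ = R × C = 10.0 × 0.03889 L/cmH2O = 0.3889 s.
t = −τ·ln(1 − 0.99) = −0.3889·ln(0.01) = 1.791 s.

1.79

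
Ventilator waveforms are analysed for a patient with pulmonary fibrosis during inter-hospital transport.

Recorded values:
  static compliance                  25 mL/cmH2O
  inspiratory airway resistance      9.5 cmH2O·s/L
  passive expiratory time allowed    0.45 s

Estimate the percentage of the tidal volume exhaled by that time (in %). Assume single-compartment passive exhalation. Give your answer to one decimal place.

85.0

τ = R × C = 9.5 × 25 mL/cmH2O = 9.5 × 0.025 L/cmH2O = 0.2375 s.
Passive exhalation: V(t)/V₀ = e^(−t/τ) = e^(−0.45/0.2375) = 0.1504.
Fraction exhaled = 1 − 0.1504 = 0.8496 → 84.96%.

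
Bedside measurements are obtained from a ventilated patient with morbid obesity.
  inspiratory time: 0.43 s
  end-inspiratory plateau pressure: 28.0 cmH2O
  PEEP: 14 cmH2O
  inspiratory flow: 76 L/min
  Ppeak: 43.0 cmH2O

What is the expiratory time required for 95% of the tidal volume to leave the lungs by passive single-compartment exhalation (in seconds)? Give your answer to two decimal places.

1.38

Flow: 76 L/min ÷ 60 = 1.2667 L/s.
Vt = flow × Ti = 1.2667 L/s × 0.43 s × 1000 mL/L = 544.68 mL.
R = (PIP − Pplat)/V̇ = (43.0 − 28.0) / 1.2667 = 15.0/1.2667 = 11.842 cmH2O·s/L.
C = Vt/(Pplat − PEEP) = 544.68 / (28.0 − 14) = 544.68/14.0 = 38.906 mL/cmH2O.
τ = R × C = 11.842 × 0.03891 L/cmH2O = 0.4608 s.
t = −τ·ln(1 − 0.95) = −0.4608·ln(0.05) = 1.38 s.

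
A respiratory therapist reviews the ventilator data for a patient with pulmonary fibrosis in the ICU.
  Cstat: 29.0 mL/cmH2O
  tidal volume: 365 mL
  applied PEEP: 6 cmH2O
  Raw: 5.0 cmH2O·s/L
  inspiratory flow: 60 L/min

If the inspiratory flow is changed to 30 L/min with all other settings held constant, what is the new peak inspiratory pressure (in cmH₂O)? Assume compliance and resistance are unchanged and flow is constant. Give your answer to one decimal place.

Flow: 60 L/min ÷ 60 = 1 L/s.
New flow: 30 L/min ÷ 60 = 0.5 L/s.
PIP = Vt/C + R·V̇ + PEEP (constant-flow equation of motion).
Only the resistive term changes: ΔPIP = R × ΔV̇ = 5.0 × (0.5 − 1) = 5.0 × -0.5 = -2.5 cmH2O.
Original PIP = 365/29.0 + 5.0×1 + 6 = 23.586 cmH2O; new PIP = 23.586 + (-2.5) = 21.086 cmH2O.

21.1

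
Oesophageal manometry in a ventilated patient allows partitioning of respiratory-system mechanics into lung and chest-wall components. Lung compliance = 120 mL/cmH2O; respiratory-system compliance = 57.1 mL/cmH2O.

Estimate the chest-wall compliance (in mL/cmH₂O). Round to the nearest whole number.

109

1/Ccw = 1/Crs − 1/CL.
1/Ccw = 1/57.1 − 1/120 = 0.00918.
Ccw = 108.93 mL/cmH2O.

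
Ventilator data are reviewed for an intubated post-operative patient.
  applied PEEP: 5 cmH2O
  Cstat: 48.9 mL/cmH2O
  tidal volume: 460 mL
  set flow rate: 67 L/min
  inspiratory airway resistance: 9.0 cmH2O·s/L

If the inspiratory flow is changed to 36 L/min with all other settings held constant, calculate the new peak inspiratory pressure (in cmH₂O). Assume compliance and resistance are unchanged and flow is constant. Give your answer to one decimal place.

19.8

Flow: 67 L/min ÷ 60 = 1.1167 L/s.
New flow: 36 L/min ÷ 60 = 0.6 L/s.
PIP = Vt/C + R·V̇ + PEEP (constant-flow equation of motion).
Only the resistive term changes: ΔPIP = R × ΔV̇ = 9.0 × (0.6 − 1.1167) = 9.0 × -0.5167 = -4.65 cmH2O.
Original PIP = 460/48.9 + 9.0×1.1167 + 5 = 24.457 cmH2O; new PIP = 24.457 + (-4.65) = 19.807 cmH2O.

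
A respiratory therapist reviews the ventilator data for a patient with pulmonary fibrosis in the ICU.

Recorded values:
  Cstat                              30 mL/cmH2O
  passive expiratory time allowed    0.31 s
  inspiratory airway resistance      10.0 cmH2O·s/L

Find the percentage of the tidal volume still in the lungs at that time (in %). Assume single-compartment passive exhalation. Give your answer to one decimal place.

τ = R × C = 10.0 × 30 mL/cmH2O = 10.0 × 0.030 L/cmH2O = 0.3 s.
Passive exhalation: V(t)/V₀ = e^(−t/τ) = e^(−0.31/0.3) = 0.3558.
Fraction remaining = 0.3558 → 35.58%.

35.6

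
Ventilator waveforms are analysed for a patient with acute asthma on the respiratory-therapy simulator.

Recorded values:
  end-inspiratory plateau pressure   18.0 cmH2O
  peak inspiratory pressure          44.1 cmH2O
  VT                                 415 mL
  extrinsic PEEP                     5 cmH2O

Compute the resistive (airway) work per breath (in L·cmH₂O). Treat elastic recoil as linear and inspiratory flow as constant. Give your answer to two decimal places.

With constant inspiratory flow the resistive pressure is constant at PIP − Pplat = 44.1 − 18.0 = 26.1 cmH2O, so resistive work = 26.1 × 0.415 = 10.832 L·cmH2O.

10.83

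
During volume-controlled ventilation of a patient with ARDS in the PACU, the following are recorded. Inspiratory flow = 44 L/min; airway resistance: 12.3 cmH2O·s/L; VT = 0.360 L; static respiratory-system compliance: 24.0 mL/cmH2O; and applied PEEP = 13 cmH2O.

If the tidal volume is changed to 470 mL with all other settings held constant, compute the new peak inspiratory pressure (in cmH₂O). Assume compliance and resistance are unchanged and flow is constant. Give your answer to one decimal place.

Flow: 44 L/min ÷ 60 = 0.7333 L/s.
PIP = Vt/C + R·V̇ + PEEP (constant-flow equation of motion).
Only the elastic term changes: ΔPIP = ΔVt / C = (470 − 360) / 24.0 = 4.583 cmH2O.
Original PIP = 360/24.0 + 12.3×0.7333 + 13 = 37.02 cmH2O; new PIP = 37.02 + (4.583) = 41.603 cmH2O.

41.6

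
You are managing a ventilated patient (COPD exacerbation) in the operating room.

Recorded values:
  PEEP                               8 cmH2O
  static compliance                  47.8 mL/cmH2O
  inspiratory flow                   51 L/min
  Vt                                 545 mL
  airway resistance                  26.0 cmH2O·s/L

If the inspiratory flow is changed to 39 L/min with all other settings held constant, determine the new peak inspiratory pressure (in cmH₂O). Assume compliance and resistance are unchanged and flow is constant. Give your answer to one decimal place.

36.3

Flow: 51 L/min ÷ 60 = 0.85 L/s.
New flow: 39 L/min ÷ 60 = 0.65 L/s.
PIP = Vt/C + R·V̇ + PEEP (constant-flow equation of motion).
Only the resistive term changes: ΔPIP = R × ΔV̇ = 26.0 × (0.65 − 0.85) = 26.0 × -0.2 = -5.2 cmH2O.
Original PIP = 545/47.8 + 26.0×0.85 + 8 = 41.502 cmH2O; new PIP = 41.502 + (-5.2) = 36.302 cmH2O.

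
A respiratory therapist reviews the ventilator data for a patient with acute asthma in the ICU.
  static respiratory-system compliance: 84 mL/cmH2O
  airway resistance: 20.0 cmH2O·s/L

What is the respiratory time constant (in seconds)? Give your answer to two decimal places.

1.68

τ = R × C = 20.0 × 84 mL/cmH2O = 20.0 × 0.084 L/cmH2O = 1.68 s.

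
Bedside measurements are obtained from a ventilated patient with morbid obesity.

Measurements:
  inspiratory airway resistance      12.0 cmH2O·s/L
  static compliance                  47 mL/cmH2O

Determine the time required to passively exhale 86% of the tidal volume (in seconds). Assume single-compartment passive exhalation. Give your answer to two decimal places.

τ = R × C = 12.0 × 47 mL/cmH2O = 12.0 × 0.047 L/cmH2O = 0.564 s.
Exhaled fraction f = 1 − e^(−t/τ) → t = −τ·ln(1 − f) = −0.564·ln(0.14) = 1.109 s.

1.11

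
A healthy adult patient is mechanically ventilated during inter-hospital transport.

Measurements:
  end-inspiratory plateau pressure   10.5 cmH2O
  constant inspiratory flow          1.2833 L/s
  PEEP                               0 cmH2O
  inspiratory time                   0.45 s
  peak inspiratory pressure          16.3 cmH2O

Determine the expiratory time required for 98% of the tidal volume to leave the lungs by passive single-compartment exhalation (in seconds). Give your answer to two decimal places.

Vt = flow × Ti = 1.2833 L/s × 0.45 s × 1000 mL/L = 577.49 mL.
R = (PIP − Pplat)/V̇ = (16.3 − 10.5) / 1.2833 = 5.8/1.2833 = 4.52 cmH2O·s/L.
C = Vt/(Pplat − PEEP) = 577.49 / (10.5 − 0) = 577.49/10.5 = 54.999 mL/cmH2O.
τ = R × C = 4.52 × 0.055 L/cmH2O = 0.2486 s.
t = −τ·ln(1 − 0.98) = −0.2486·ln(0.02) = 0.9725 s.

0.97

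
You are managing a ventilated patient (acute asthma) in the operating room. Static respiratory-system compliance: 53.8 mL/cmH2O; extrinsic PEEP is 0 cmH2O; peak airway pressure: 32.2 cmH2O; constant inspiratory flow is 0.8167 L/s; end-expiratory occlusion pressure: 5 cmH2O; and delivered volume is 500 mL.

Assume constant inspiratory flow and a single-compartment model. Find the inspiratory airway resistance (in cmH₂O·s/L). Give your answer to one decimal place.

Total PEEP = 5 cmH2O (set 0 + intrinsic 5); this is the baseline alveolar pressure.
Equation of motion (constant flow): PIP = Vt/C + R·V̇ + PEEP.
R·V̇ = PIP − Vt/C − PEEP = 32.2 − 500/53.8 − 5 = 32.2 − 9.294 − 5 = 17.906 cmH2O.
R = 17.906 / 0.8167 = 21.925 cmH2O·s/L.

21.9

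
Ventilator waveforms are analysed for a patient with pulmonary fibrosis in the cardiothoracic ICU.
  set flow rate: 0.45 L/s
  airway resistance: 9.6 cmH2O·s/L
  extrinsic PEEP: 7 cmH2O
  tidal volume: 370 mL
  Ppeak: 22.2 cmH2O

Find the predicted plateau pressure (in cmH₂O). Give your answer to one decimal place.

17.9

Pplat = PIP − Raw × flow = 22.2 − 9.6 × 0.45 = 22.2 − 4.32 = 17.88 cmH2O.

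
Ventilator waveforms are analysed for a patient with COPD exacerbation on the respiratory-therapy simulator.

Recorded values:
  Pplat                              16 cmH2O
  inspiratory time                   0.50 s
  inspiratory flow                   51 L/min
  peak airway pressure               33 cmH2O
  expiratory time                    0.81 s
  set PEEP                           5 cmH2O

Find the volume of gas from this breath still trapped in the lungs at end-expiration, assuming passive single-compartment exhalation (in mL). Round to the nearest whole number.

Flow: 51 L/min ÷ 60 = 0.85 L/s.
Vt = flow × Ti = 0.85 L/s × 0.50 s × 1000 mL/L = 425.0 mL.
R = (PIP − Pplat)/V̇ = (33 − 16) / 0.85 = 17.0/0.85 = 20.0 cmH2O·s/L.
C = Vt/(Pplat − PEEP) = 425.0 / (16 − 5) = 425.0/11.0 = 38.636 mL/cmH2O.
τ = R × C = 20.0 × 0.03864 L/cmH2O = 0.7728 s.
Fraction remaining = e^(−Te/τ) = e^(−0.81/0.7728) = 0.3506.
Trapped volume = 425.0 × 0.3506 = 149.01 mL.

149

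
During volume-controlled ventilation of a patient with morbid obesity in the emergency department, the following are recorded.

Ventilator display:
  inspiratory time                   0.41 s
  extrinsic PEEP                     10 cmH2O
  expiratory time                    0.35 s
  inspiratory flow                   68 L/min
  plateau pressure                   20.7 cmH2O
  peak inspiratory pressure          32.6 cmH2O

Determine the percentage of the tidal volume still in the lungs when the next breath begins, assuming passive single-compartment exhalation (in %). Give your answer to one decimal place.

Flow: 68 L/min ÷ 60 = 1.1333 L/s.
Vt = flow × Ti = 1.1333 L/s × 0.41 s × 1000 mL/L = 464.65 mL.
R = (PIP − Pplat)/V̇ = (32.6 − 20.7) / 1.1333 = 11.9/1.1333 = 10.5 cmH2O·s/L.
C = Vt/(Pplat − PEEP) = 464.65 / (20.7 − 10) = 464.65/10.7 = 43.425 mL/cmH2O.
τ = R × C = 10.5 × 0.04343 L/cmH2O = 0.456 s.
Fraction remaining at end-expiration = e^(−Te/τ) = e^(−0.35/0.456) = 0.4642 → 46.42%.

46.4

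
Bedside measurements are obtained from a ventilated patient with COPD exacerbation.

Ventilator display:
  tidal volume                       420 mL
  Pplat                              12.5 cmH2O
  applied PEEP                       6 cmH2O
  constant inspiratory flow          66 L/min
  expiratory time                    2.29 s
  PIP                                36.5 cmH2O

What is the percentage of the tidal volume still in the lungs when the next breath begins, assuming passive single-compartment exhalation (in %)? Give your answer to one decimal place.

19.7

Flow: 66 L/min ÷ 60 = 1.1 L/s.
R = (PIP − Pplat)/V̇ = (36.5 − 12.5) / 1.1 = 24.0/1.1 = 21.818 cmH2O·s/L.
C = Vt/(Pplat − PEEP) = 420.0 / (12.5 − 6) = 420.0/6.5 = 64.615 mL/cmH2O.
τ = R × C = 21.818 × 0.06462 L/cmH2O = 1.41 s.
Fraction remaining at end-expiration = e^(−Te/τ) = e^(−2.29/1.41) = 0.1971 → 19.71%.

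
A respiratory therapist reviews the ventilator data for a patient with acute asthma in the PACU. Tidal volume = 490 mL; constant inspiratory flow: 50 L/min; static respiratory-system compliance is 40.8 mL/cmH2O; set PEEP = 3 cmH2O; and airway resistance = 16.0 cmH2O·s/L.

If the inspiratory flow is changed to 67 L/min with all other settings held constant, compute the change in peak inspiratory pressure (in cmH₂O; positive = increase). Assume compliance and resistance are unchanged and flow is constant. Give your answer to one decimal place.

4.5

Flow: 50 L/min ÷ 60 = 0.8333 L/s.
New flow: 67 L/min ÷ 60 = 1.1167 L/s.
PIP = Vt/C + R·V̇ + PEEP (constant-flow equation of motion).
Only the resistive term changes: ΔPIP = R × ΔV̇ = 16.0 × (1.1167 − 0.8333) = 16.0 × 0.2834 = 4.534 cmH2O.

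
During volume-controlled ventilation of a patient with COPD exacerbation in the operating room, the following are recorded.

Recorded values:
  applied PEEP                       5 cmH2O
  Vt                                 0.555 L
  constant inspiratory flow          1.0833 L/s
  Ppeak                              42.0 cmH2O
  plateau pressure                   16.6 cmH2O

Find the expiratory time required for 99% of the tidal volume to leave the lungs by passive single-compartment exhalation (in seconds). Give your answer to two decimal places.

R = (PIP − Pplat)/V̇ = (42.0 − 16.6) / 1.0833 = 25.4/1.0833 = 23.447 cmH2O·s/L.
C = Vt/(Pplat − PEEP) = 555.0 / (16.6 − 5) = 555.0/11.6 = 47.845 mL/cmH2O.
τ = R × C = 23.447 × 0.04785 L/cmH2O = 1.122 s.
t = −τ·ln(1 − 0.99) = −1.122·ln(0.01) = 5.167 s.

5.17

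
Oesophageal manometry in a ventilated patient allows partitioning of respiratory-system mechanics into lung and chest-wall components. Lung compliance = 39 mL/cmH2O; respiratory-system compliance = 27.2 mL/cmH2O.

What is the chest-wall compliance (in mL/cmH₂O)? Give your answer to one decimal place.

1/Ccw = 1/Crs − 1/CL.
1/Ccw = 1/27.2 − 1/39 = 0.01112.
Ccw = 89.928 mL/cmH2O.

89.9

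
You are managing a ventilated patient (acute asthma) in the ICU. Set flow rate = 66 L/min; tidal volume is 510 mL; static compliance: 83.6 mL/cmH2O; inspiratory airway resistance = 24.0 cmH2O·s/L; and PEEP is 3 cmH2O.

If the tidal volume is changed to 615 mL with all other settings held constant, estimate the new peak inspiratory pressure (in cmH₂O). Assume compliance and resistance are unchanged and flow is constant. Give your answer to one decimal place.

36.8

Flow: 66 L/min ÷ 60 = 1.1 L/s.
PIP = Vt/C + R·V̇ + PEEP (constant-flow equation of motion).
Only the elastic term changes: ΔPIP = ΔVt / C = (615 − 510) / 83.6 = 1.256 cmH2O.
Original PIP = 510/83.6 + 24.0×1.1 + 3 = 35.5 cmH2O; new PIP = 35.5 + (1.256) = 36.756 cmH2O.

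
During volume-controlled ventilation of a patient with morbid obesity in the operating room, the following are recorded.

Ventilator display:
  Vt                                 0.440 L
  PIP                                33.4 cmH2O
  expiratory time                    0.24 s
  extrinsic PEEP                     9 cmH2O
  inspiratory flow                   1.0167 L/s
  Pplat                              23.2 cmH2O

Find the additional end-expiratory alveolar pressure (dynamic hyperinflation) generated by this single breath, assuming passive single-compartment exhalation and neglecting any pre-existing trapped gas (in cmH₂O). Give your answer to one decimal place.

R = (PIP − Pplat)/V̇ = (33.4 − 23.2) / 1.0167 = 10.2/1.0167 = 10.032 cmH2O·s/L.
C = Vt/(Pplat − PEEP) = 440.0 / (23.2 − 9) = 440.0/14.2 = 30.986 mL/cmH2O.
τ = R × C = 10.032 × 0.03099 L/cmH2O = 0.3109 s.
Fraction remaining = e^(−Te/τ) = e^(−0.24/0.3109) = 0.4621; trapped volume = 440.0 × 0.4621 = 203.32 mL.
Additional alveolar pressure from trapping ≈ V_trapped / C = 203.32 / 30.986 = 6.562 cmH2O.

6.6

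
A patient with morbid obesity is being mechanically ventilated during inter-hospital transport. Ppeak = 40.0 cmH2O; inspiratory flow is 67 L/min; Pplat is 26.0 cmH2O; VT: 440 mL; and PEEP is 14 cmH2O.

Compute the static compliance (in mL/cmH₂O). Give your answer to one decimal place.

36.7

Cstat = Vt / (Pplat − PEEP) = 440 / (26.0 − 14) = 440 / 12.0 = 36.667 mL/cmH2O.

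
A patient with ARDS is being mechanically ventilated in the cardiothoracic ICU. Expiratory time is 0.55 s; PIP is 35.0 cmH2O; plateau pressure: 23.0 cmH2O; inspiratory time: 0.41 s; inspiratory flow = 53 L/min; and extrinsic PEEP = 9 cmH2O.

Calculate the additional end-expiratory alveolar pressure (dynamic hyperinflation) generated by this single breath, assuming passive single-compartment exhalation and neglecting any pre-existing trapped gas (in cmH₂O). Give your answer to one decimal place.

2.9

Flow: 53 L/min ÷ 60 = 0.8833 L/s.
Vt = flow × Ti = 0.8833 L/s × 0.41 s × 1000 mL/L = 362.15 mL.
R = (PIP − Pplat)/V̇ = (35.0 − 23.0) / 0.8833 = 12.0/0.8833 = 13.585 cmH2O·s/L.
C = Vt/(Pplat − PEEP) = 362.15 / (23.0 − 9) = 362.15/14.0 = 25.868 mL/cmH2O.
τ = R × C = 13.585 × 0.02587 L/cmH2O = 0.3514 s.
Fraction remaining = e^(−Te/τ) = e^(−0.55/0.3514) = 0.2091; trapped volume = 362.15 × 0.2091 = 75.726 mL.
Additional alveolar pressure from trapping ≈ V_trapped / C = 75.726 / 25.868 = 2.927 cmH2O.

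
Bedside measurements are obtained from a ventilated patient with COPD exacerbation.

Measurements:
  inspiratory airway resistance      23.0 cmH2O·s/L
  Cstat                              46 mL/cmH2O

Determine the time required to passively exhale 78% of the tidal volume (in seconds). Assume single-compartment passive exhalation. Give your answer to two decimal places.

1.60

τ = R × C = 23.0 × 46 mL/cmH2O = 23.0 × 0.046 L/cmH2O = 1.058 s.
Exhaled fraction f = 1 − e^(−t/τ) → t = −τ·ln(1 − f) = −1.058·ln(0.22) = 1.602 s.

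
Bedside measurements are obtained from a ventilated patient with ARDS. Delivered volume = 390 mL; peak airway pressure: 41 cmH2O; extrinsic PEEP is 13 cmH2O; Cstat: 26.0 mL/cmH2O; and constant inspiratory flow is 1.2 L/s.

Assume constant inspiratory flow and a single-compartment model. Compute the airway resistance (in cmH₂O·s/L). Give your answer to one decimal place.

Equation of motion (constant flow): PIP = Vt/C + R·V̇ + PEEP.
R·V̇ = PIP − Vt/C − PEEP = 41 − 390/26.0 − 13 = 41 − 15.0 − 13 = 13.0 cmH2O.
R = 13.0 / 1.2 = 10.833 cmH2O·s/L.

10.8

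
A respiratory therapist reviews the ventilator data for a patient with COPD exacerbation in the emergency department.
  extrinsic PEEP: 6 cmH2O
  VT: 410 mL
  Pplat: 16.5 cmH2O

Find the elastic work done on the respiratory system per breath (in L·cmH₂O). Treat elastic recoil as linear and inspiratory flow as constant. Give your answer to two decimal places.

2.15

Elastic work ≈ ½ × (Pplat − PEEP) × Vt = 0.5 × (16.5 − 6) × 0.410 L = 0.5 × 10.5 × 0.410 = 2.153 L·cmH2O.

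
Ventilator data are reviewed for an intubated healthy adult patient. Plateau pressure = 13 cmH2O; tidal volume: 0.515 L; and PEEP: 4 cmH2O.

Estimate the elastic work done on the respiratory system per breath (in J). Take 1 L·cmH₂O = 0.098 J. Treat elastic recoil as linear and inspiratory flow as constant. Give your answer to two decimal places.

0.23

Elastic work ≈ ½ × (Pplat − PEEP) × Vt = 0.5 × (13 − 4) × 0.515 L = 0.5 × 9.0 × 0.515 = 2.318 L·cmH2O.
× 0.098 J/(L·cmH2O) → 0.2272 J.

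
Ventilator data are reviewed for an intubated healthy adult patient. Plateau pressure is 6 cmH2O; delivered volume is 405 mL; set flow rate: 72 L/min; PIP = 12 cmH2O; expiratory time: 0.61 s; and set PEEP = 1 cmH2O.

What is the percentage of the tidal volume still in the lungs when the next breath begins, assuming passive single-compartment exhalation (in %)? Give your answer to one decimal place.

Flow: 72 L/min ÷ 60 = 1.2 L/s.
R = (PIP − Pplat)/V̇ = (12 − 6) / 1.2 = 6.0/1.2 = 5.0 cmH2O·s/L.
C = Vt/(Pplat − PEEP) = 405.0 / (6 − 1) = 405.0/5.0 = 81.0 mL/cmH2O.
τ = R × C = 5.0 × 0.081 L/cmH2O = 0.405 s.
Fraction remaining at end-expiration = e^(−Te/τ) = e^(−0.61/0.405) = 0.2218 → 22.18%.

22.2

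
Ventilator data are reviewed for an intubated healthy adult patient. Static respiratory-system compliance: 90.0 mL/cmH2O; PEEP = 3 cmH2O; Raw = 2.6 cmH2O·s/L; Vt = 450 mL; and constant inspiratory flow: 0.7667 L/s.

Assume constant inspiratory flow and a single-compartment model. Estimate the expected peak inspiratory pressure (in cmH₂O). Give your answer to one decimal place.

Equation of motion (constant flow): PIP = Vt/C + R·V̇ + PEEP.
PIP = 450/90.0 + 2.6×0.7667 + 3 = 5.0 + 1.993 + 3 = 9.993 cmH2O.

10.0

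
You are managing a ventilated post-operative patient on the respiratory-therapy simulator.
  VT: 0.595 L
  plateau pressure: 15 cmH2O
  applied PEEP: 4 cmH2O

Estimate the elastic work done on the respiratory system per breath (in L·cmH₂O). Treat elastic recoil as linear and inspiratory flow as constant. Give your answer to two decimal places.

Elastic work ≈ ½ × (Pplat − PEEP) × Vt = 0.5 × (15 − 4) × 0.595 L = 0.5 × 11.0 × 0.595 = 3.273 L·cmH2O.

3.27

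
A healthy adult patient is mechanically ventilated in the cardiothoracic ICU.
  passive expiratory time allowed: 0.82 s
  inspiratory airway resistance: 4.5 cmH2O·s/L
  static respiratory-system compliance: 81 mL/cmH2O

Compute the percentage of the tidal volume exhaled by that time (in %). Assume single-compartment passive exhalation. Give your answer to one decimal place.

τ = R × C = 4.5 × 81 mL/cmH2O = 4.5 × 0.081 L/cmH2O = 0.3645 s.
Passive exhalation: V(t)/V₀ = e^(−t/τ) = e^(−0.82/0.3645) = 0.1054.
Fraction exhaled = 1 − 0.1054 = 0.8946 → 89.46%.

89.5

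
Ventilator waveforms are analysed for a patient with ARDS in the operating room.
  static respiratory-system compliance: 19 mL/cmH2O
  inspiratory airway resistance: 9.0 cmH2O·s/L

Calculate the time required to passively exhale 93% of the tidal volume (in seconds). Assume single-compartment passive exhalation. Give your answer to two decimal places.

τ = R × C = 9.0 × 19 mL/cmH2O = 9.0 × 0.019 L/cmH2O = 0.171 s.
Exhaled fraction f = 1 − e^(−t/τ) → t = −τ·ln(1 − f) = −0.171·ln(0.07) = 0.4547 s.

0.45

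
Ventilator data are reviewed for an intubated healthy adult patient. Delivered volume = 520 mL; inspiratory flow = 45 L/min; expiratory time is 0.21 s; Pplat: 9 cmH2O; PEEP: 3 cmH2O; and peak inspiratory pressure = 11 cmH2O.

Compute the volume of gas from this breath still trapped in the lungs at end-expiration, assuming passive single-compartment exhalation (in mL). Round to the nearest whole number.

210

Flow: 45 L/min ÷ 60 = 0.75 L/s.
R = (PIP − Pplat)/V̇ = (11 − 9) / 0.75 = 2.0/0.75 = 2.667 cmH2O·s/L.
C = Vt/(Pplat − PEEP) = 520.0 / (9 − 3) = 520.0/6.0 = 86.667 mL/cmH2O.
τ = R × C = 2.667 × 0.08667 L/cmH2O = 0.2311 s.
Fraction remaining = e^(−Te/τ) = e^(−0.21/0.2311) = 0.403.
Trapped volume = 520.0 × 0.403 = 209.56 mL.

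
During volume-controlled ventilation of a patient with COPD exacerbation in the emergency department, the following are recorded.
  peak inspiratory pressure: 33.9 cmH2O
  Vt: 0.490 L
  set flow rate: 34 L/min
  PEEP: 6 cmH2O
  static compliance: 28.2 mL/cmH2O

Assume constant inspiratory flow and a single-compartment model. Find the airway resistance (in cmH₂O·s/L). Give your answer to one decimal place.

18.6

Flow: 34 L/min ÷ 60 = 0.5667 L/s.
Equation of motion (constant flow): PIP = Vt/C + R·V̇ + PEEP.
R·V̇ = PIP − Vt/C − PEEP = 33.9 − 490/28.2 − 6 = 33.9 − 17.376 − 6 = 10.524 cmH2O.
R = 10.524 / 0.5667 = 18.571 cmH2O·s/L.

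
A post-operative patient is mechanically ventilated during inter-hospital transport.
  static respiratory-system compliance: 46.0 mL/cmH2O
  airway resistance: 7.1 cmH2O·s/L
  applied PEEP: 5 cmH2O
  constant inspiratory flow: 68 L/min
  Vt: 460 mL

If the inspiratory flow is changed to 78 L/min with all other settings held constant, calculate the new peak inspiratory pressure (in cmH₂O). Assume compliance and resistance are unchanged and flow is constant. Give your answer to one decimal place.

24.2

Flow: 68 L/min ÷ 60 = 1.1333 L/s.
New flow: 78 L/min ÷ 60 = 1.3 L/s.
PIP = Vt/C + R·V̇ + PEEP (constant-flow equation of motion).
Only the resistive term changes: ΔPIP = R × ΔV̇ = 7.1 × (1.3 − 1.1333) = 7.1 × 0.1667 = 1.184 cmH2O.
Original PIP = 460/46.0 + 7.1×1.1333 + 5 = 23.046 cmH2O; new PIP = 23.046 + (1.184) = 24.23 cmH2O.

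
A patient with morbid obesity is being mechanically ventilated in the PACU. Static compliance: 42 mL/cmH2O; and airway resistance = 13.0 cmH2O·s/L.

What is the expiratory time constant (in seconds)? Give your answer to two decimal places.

0.55

τ = R × C = 13.0 × 42 mL/cmH2O = 13.0 × 0.042 L/cmH2O = 0.546 s.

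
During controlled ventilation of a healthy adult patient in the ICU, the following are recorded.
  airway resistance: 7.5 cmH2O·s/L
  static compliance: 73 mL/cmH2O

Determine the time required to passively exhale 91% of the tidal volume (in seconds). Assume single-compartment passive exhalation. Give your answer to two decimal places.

1.32

τ = R × C = 7.5 × 73 mL/cmH2O = 7.5 × 0.073 L/cmH2O = 0.5475 s.
Exhaled fraction f = 1 − e^(−t/τ) → t = −τ·ln(1 − f) = −0.5475·ln(0.09) = 1.318 s.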